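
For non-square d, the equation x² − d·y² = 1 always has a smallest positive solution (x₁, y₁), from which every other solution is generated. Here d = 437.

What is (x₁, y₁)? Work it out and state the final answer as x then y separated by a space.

d=437: √d = [20; 1,9,2,9,1,40] (ℓ=6, even), read p_5/q_5
k=0  a_k=20  p_k/q_k = 20/1
k=1  a_k=1  p_k/q_k = 21/1
k=2  a_k=9  p_k/q_k = 209/10
k=3  a_k=2  p_k/q_k = 439/21
k=4  a_k=9  p_k/q_k = 4160/199
k=5  a_k=1  p_k/q_k = 4599/220
(x₁, y₁) = (4599, 220);  4599² − 437·220² = 1 ✓

4599 220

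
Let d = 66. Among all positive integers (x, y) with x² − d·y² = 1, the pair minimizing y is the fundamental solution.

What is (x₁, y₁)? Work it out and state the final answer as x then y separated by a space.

65 8

[8; 8,16] for √66; ℓ=2 ⇒ convergent index 1
a_0=8:  p_0=8·1+0=8,  q_0=8·0+1=1
a_1=8:  p_1=8·8+1=65,  q_1=8·1+0=8
→ (65, 8).  Check: 65²=4225, 66·8²=4224, difference 1.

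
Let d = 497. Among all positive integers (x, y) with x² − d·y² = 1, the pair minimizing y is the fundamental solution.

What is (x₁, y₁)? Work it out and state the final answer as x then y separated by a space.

√497 → a₀=22, period (3,2,2,5,6,5,2,2,3,44); ℓ=10 even so k=9
i=0: a=22 ⇒ p=22, q=1
i=1: a=3 ⇒ p=67, q=3
…
i=4: a=5 ⇒ p=2051, q=92
…
i=6: a=5 ⇒ p=65476, q=2937
i=7: a=2 ⇒ p=143637, q=6443
i=8: a=2 ⇒ p=352750, q=15823
i=9: a=3 ⇒ p=1201887, q=53912
fundamental: x₁=1201887, y₁=53912  (since 1444532360769 − 497·2906503744 = 1)

1201887 53912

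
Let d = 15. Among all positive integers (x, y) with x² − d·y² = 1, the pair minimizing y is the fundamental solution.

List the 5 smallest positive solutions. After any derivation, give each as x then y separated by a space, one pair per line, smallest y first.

√15 → a₀=3, period (1,6); ℓ=2 even so k=1
k=0  a_k=3  p_k/q_k = 3/1
k=1  a_k=1  p_k/q_k = 4/1
fundamental: x₁=4, y₁=1  (since 16 − 15·1 = 1)
k=2:  x_2 = 4·4+15·1·1 = 31,  y_2 = 4·1+1·4 = 8
k=3:  x_3 = 4·31+15·1·8 = 244,  y_3 = 4·8+1·31 = 63
k=4:  x_4 = 4·244+15·1·63 = 1921,  y_4 = 4·63+1·244 = 496
k=5:  x_5 = 4·1921+15·1·496 = 15124,  y_5 = 4·496+1·1921 = 3905

4 1
31 8
244 63
1921 496
15124 3905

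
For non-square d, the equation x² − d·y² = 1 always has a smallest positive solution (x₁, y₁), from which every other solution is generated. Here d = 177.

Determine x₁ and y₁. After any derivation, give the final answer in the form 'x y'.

62423 4692

√177 = [13; 3,3,2,8,2,3,3,26, …], period ℓ=8 (even) → k=7
step 0: (13, 1)  from 13·(1,0) + (0,1)
…
step 6: (18985, 1427)  from 3·(5468,411) + (2581,194)
step 7: (62423, 4692)  from 3·(18985,1427) + (5468,411)
fundamental: x₁=62423, y₁=4692  (since 3896630929 − 177·22014864 = 1)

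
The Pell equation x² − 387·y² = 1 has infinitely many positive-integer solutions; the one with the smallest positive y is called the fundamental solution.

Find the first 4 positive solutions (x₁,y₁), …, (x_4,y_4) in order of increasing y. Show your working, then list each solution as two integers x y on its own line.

3482 177
24248647 1232628
168867574226 8584021215
1175993762661217 59779122508632

[19; 1,2,19,2,1,38] for √387; ℓ=6 ⇒ convergent index 5
a_0=19:  p_0=19·1+0=19,  q_0=19·0+1=1
…
a_2=2:  p_2=2·20+19=59,  q_2=2·1+1=3
a_3=19:  p_3=19·59+20=1141,  q_3=19·3+1=58
a_4=2:  p_4=2·1141+59=2341,  q_4=2·58+3=119
a_5=1:  p_5=1·2341+1141=3482,  q_5=1·119+58=177
fundamental: x₁=3482, y₁=177  (since 12124324 − 387·31329 = 1)
(3482+177√387)^2 = 24248647 + 1232628√387
(3482+177√387)^3 = 168867574226 + 8584021215√387
(3482+177√387)^4 = 1175993762661217 + 59779122508632√387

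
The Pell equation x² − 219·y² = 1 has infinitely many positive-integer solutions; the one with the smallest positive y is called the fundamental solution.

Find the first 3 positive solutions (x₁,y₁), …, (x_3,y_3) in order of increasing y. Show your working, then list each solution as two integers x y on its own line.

d=219: √d = [14; 1,3,1,28] (ℓ=4, even), read p_3/q_3
i=0: a=14 ⇒ p=14, q=1
i=1: a=1 ⇒ p=15, q=1
i=2: a=3 ⇒ p=59, q=4
i=3: a=1 ⇒ p=74, q=5
fundamental: x₁=74, y₁=5  (since 5476 − 219·25 = 1)
(74+5√219)^2 = 10951 + 740√219
(74+5√219)^3 = 1620674 + 109515√219

74 5
10951 740
1620674 109515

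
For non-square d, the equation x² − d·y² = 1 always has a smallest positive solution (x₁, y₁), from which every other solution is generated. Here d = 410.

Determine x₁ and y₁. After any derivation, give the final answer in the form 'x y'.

81 4

d=410: √d = [20; 4,40] (ℓ=2, even), read p_1/q_1
i=0: a=20 ⇒ p=20, q=1
i=1: a=4 ⇒ p=81, q=4
→ (81, 4).  Check: 81²=6561, 410·4²=6560, difference 1.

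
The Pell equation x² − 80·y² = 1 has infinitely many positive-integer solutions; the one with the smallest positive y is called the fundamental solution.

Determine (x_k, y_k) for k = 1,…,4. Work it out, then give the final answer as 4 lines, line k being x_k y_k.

9 1
161 18
2889 323
51841 5796

d=80: √d = [8; 1,16] (ℓ=2, even), read p_1/q_1
k=0  a_k=8  p_k/q_k = 8/1
k=1  a_k=1  p_k/q_k = 9/1
(x₁, y₁) = (9, 1);  9² − 80·1² = 1 ✓
(9+1√80)^2 = 161 + 18√80
(9+1√80)^3 = 2889 + 323√80
(9+1√80)^4 = 51841 + 5796√80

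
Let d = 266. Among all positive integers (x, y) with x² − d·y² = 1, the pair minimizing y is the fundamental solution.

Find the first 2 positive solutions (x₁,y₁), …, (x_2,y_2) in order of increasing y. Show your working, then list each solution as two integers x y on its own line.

685 42
938449 57540

d=266: √d = [16; 3,4,3,32] (ℓ=4, even), read p_3/q_3
step 0: (16, 1)  from 16·(1,0) + (0,1)
step 1: (49, 3)  from 3·(16,1) + (1,0)
step 2: (212, 13)  from 4·(49,3) + (16,1)
step 3: (685, 42)  from 3·(212,13) + (49,3)
fundamental: x₁=685, y₁=42  (since 469225 − 266·1764 = 1)
k=2:  x_2 = 685·685+266·42·42 = 938449,  y_2 = 685·42+42·685 = 57540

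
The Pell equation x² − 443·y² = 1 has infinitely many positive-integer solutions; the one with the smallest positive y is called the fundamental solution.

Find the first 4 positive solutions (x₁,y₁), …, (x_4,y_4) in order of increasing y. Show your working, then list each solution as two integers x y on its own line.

√443 = [21; 21,42, …], period ℓ=2 (even) → k=1
a_0=21:  p_0=21·1+0=21,  q_0=21·0+1=1
a_1=21:  p_1=21·21+1=442,  q_1=21·1+0=21
(x₁, y₁) = (442, 21);  442² − 443·21² = 1 ✓
k=2:  x_2 = 442·442+443·21·21 = 390727,  y_2 = 442·21+21·442 = 18564
k=3:  x_3 = 442·390727+443·21·18564 = 345402226,  y_3 = 442·18564+21·390727 = 16410555
k=4:  x_4 = 442·345402226+443·21·16410555 = 305335177057,  y_4 = 442·16410555+21·345402226 = 14506912056

442 21
390727 18564
345402226 16410555
305335177057 14506912056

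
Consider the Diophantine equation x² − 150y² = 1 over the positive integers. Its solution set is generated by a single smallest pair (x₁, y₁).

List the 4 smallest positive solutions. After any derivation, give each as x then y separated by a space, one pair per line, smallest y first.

49 4
4801 392
470449 38412
46099201 3763984

d=150: √d = [12; 4,24] (ℓ=2, even), read p_1/q_1
step 0: (12, 1)  from 12·(1,0) + (0,1)
step 1: (49, 4)  from 4·(12,1) + (1,0)
→ (49, 4).  Check: 49²=2401, 150·4²=2400, difference 1.
k=2:  x_2 = 49·49+150·4·4 = 4801,  y_2 = 49·4+4·49 = 392
k=3:  x_3 = 49·4801+150·4·392 = 470449,  y_3 = 49·392+4·4801 = 38412
k=4:  x_4 = 49·470449+150·4·38412 = 46099201,  y_4 = 49·38412+4·470449 = 3763984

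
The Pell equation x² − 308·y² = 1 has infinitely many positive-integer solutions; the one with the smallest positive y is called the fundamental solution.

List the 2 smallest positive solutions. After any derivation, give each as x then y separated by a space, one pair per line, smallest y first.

√308 → a₀=17, period (1,1,4,1,1,34); ℓ=6 even so k=5
step 0: (17, 1)  from 17·(1,0) + (0,1)
…
step 4: (193, 11)  from 1·(158,9) + (35,2)
step 5: (351, 20)  from 1·(193,11) + (158,9)
→ (351, 20).  Check: 351²=123201, 308·20²=123200, difference 1.
n=2: (351,20)∘(351,20) = (351·351+308·20·20, 351·20+20·351) = (246401,14040)

351 20
246401 14040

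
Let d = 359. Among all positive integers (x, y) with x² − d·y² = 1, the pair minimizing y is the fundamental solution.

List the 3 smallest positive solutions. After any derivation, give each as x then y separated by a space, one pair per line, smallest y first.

[18; 1,17,1,36] for √359; ℓ=4 ⇒ convergent index 3
i=0: a=18 ⇒ p=18, q=1
i=1: a=1 ⇒ p=19, q=1
i=2: a=17 ⇒ p=341, q=18
i=3: a=1 ⇒ p=360, q=19
→ (360, 19).  Check: 360²=129600, 359·19²=129599, difference 1.
(360+19√359)^2 = 259199 + 13680√359
(360+19√359)^3 = 186622920 + 9849581√359

360 19
259199 13680
186622920 9849581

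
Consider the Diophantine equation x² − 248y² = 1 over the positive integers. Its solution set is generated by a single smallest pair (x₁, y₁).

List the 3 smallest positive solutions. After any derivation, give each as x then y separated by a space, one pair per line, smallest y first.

63 4
7937 504
999999 63500

d=248: √d = [15; 1,2,1,30] (ℓ=4, even), read p_3/q_3
step 0: (15, 1)  from 15·(1,0) + (0,1)
step 1: (16, 1)  from 1·(15,1) + (1,0)
step 2: (47, 3)  from 2·(16,1) + (15,1)
step 3: (63, 4)  from 1·(47,3) + (16,1)
fundamental: x₁=63, y₁=4  (since 3969 − 248·16 = 1)
(x_2, y_2) = (63·63 + 248·4·4, 63·4 + 4·63) = (7937, 504)
(x_3, y_3) = (63·7937 + 248·4·504, 63·504 + 4·7937) = (999999, 63500)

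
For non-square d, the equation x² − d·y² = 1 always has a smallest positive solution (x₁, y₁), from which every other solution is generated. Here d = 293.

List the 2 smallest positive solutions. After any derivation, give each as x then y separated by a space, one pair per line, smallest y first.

√293 → a₀=17, period (8,1,1,8,34); ℓ=5 odd so k=9
k=0  a_k=17  p_k/q_k = 17/1
…
k=2  a_k=1  p_k/q_k = 154/9
k=3  a_k=1  p_k/q_k = 291/17
k=4  a_k=8  p_k/q_k = 2482/145
k=5  a_k=34  p_k/q_k = 84679/4947
k=6  a_k=8  p_k/q_k = 679914/39721
k=7  a_k=1  p_k/q_k = 764593/44668
k=8  a_k=1  p_k/q_k = 1444507/84389
k=9  a_k=8  p_k/q_k = 12320649/719780
fundamental: x₁=12320649, y₁=719780  (since 151798391781201 − 293·518083248400 = 1)
n=2: (12320649,719780)∘(12320649,719780) = (12320649·12320649+293·719780·719780, 12320649·719780+719780·12320649) = (303596783562401,17736313474440)

12320649 719780
303596783562401 17736313474440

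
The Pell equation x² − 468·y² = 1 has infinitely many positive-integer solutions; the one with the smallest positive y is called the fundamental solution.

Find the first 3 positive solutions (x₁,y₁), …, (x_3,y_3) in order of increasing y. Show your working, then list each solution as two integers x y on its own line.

649 30
842401 38940
1093435849 50544090

√468 → a₀=21, period (1,1,1,2,1,1,1,42); ℓ=8 even so k=7
k=0  a_k=21  p_k/q_k = 21/1
k=1  a_k=1  p_k/q_k = 22/1
k=2  a_k=1  p_k/q_k = 43/2
k=3  a_k=1  p_k/q_k = 65/3
k=4  a_k=2  p_k/q_k = 173/8
k=5  a_k=1  p_k/q_k = 238/11
k=6  a_k=1  p_k/q_k = 411/19
k=7  a_k=1  p_k/q_k = 649/30
(x₁, y₁) = (649, 30);  649² − 468·30² = 1 ✓
(x_2, y_2) = (649·649 + 468·30·30, 649·30 + 30·649) = (842401, 38940)
(x_3, y_3) = (649·842401 + 468·30·38940, 649·38940 + 30·842401) = (1093435849, 50544090)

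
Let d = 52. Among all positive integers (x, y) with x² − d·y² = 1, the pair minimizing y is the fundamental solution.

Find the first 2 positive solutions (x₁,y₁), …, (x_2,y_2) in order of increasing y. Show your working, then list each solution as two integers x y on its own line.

649 90
842401 116820

[7; 4,1,2,1,4,14] for √52; ℓ=6 ⇒ convergent index 5
a_0=7:  p_0=7·1+0=7,  q_0=7·0+1=1
a_1=4:  p_1=4·7+1=29,  q_1=4·1+0=4
a_2=1:  p_2=1·29+7=36,  q_2=1·4+1=5
a_3=2:  p_3=2·36+29=101,  q_3=2·5+4=14
a_4=1:  p_4=1·101+36=137,  q_4=1·14+5=19
a_5=4:  p_5=4·137+101=649,  q_5=4·19+14=90
fundamental: x₁=649, y₁=90  (since 421201 − 52·8100 = 1)
(649+90√52)^2 = 842401 + 116820√52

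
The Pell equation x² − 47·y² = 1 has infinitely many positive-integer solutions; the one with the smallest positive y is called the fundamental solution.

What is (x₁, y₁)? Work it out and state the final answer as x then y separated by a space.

48 7

d=47: √d = [6; 1,5,1,12] (ℓ=4, even), read p_3/q_3
step 0: (6, 1)  from 6·(1,0) + (0,1)
…
step 2: (41, 6)  from 5·(7,1) + (6,1)
step 3: (48, 7)  from 1·(41,6) + (7,1)
(x₁, y₁) = (48, 7);  48² − 47·7² = 1 ✓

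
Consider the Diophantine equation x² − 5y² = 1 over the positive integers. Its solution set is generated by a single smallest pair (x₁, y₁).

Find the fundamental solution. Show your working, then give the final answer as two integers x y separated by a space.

9 4

√5 = [2; 4, …], period ℓ=1 (odd) → k=1
i=0: a=2 ⇒ p=2, q=1
i=1: a=4 ⇒ p=9, q=4
fundamental: x₁=9, y₁=4  (since 81 − 5·16 = 1)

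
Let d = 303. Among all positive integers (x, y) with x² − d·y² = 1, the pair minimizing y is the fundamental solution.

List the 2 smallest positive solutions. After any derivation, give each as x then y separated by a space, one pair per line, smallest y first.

[17; 2,2,5,2,2,34] for √303; ℓ=6 ⇒ convergent index 5
a_0=17:  p_0=17·1+0=17,  q_0=17·0+1=1
a_1=2:  p_1=2·17+1=35,  q_1=2·1+0=2
…
a_3=5:  p_3=5·87+35=470,  q_3=5·5+2=27
a_4=2:  p_4=2·470+87=1027,  q_4=2·27+5=59
a_5=2:  p_5=2·1027+470=2524,  q_5=2·59+27=145
→ (2524, 145).  Check: 2524²=6370576, 303·145²=6370575, difference 1.
n=2: (2524,145)∘(2524,145) = (2524·2524+303·145·145, 2524·145+145·2524) = (12741151,731960)

2524 145
12741151 731960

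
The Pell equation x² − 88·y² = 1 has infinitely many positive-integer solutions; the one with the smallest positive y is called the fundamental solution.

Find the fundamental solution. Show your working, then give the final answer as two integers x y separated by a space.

√88 → a₀=9, period (2,1,1,1,2,18); ℓ=6 even so k=5
k=0  a_k=9  p_k/q_k = 9/1
k=1  a_k=2  p_k/q_k = 19/2
k=2  a_k=1  p_k/q_k = 28/3
k=3  a_k=1  p_k/q_k = 47/5
k=4  a_k=1  p_k/q_k = 75/8
k=5  a_k=2  p_k/q_k = 197/21
(x₁, y₁) = (197, 21);  197² − 88·21² = 1 ✓

197 21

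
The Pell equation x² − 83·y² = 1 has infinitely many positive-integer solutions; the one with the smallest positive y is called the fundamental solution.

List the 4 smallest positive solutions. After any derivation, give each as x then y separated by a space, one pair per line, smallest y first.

√83 = [9; 9,18, …], period ℓ=2 (even) → k=1
step 0: (9, 1)  from 9·(1,0) + (0,1)
step 1: (82, 9)  from 9·(9,1) + (1,0)
→ (82, 9).  Check: 82²=6724, 83·9²=6723, difference 1.
(82+9√83)^2 = 13447 + 1476√83
(82+9√83)^3 = 2205226 + 242055√83
(82+9√83)^4 = 361643617 + 39695544√83

82 9
13447 1476
2205226 242055
361643617 39695544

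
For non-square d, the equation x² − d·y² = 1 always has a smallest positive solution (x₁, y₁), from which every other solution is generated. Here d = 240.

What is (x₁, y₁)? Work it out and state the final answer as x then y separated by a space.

√240 = [15; 2,30, …], period ℓ=2 (even) → k=1
a_0=15:  p_0=15·1+0=15,  q_0=15·0+1=1
a_1=2:  p_1=2·15+1=31,  q_1=2·1+0=2
→ (31, 2).  Check: 31²=961, 240·2²=960, difference 1.

31 2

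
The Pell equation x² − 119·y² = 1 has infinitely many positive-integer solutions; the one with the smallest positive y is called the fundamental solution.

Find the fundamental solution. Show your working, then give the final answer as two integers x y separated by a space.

120 11

√119 = [10; 1,9,1,20, …], period ℓ=4 (even) → k=3
a_0=10:  p_0=10·1+0=10,  q_0=10·0+1=1
a_1=1:  p_1=1·10+1=11,  q_1=1·1+0=1
a_2=9:  p_2=9·11+10=109,  q_2=9·1+1=10
a_3=1:  p_3=1·109+11=120,  q_3=1·10+1=11
(x₁, y₁) = (120, 11);  120² − 119·11² = 1 ✓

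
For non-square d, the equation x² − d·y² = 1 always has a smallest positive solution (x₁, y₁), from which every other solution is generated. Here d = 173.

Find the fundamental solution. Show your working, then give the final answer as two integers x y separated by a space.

d=173: √d = [13; 6,1,1,6,26] (ℓ=5, odd), read p_9/q_9
i=0: a=13 ⇒ p=13, q=1
…
i=2: a=1 ⇒ p=92, q=7
i=3: a=1 ⇒ p=171, q=13
…
i=5: a=26 ⇒ p=29239, q=2223
…
i=7: a=1 ⇒ p=205791, q=15646
i=8: a=1 ⇒ p=382343, q=29069
i=9: a=6 ⇒ p=2499849, q=190060
(x₁, y₁) = (2499849, 190060);  2499849² − 173·190060² = 1 ✓

2499849 190060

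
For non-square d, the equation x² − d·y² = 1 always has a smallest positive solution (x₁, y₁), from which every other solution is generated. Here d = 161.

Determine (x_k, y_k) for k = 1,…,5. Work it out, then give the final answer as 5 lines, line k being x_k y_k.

11775 928
277301249 21854400
6530444402175 514671119072
153791965393920001 12120504832291200
3621800778496371621375 285437888285786640928

[12; 1,2,4,1,2,1,4,2,1,24] for √161; ℓ=10 ⇒ convergent index 9
step 0: (12, 1)  from 12·(1,0) + (0,1)
…
step 6: (774, 61)  from 1·(571,45) + (203,16)
…
step 8: (8108, 639)  from 2·(3667,289) + (774,61)
step 9: (11775, 928)  from 1·(8108,639) + (3667,289)
→ (11775, 928).  Check: 11775²=138650625, 161·928²=138650624, difference 1.
(x_2, y_2) = (11775·11775 + 161·928·928, 11775·928 + 928·11775) = (277301249, 21854400)
(x_3, y_3) = (11775·277301249 + 161·928·21854400, 11775·21854400 + 928·277301249) = (6530444402175, 514671119072)
(x_4, y_4) = (11775·6530444402175 + 161·928·514671119072, 11775·514671119072 + 928·6530444402175) = (153791965393920001, 12120504832291200)
(x_5, y_5) = (11775·153791965393920001 + 161·928·12120504832291200, 11775·12120504832291200 + 928·153791965393920001) = (3621800778496371621375, 285437888285786640928)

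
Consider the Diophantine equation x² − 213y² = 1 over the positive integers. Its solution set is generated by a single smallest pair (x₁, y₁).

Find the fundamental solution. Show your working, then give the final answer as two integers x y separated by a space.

194399 13320

[14; 1,1,2,6,1,8,1,6,2,1,1,28] for √213; ℓ=12 ⇒ convergent index 11
k=0  a_k=14  p_k/q_k = 14/1
…
k=2  a_k=1  p_k/q_k = 29/2
k=3  a_k=2  p_k/q_k = 73/5
…
k=5  a_k=1  p_k/q_k = 540/37
…
k=7  a_k=1  p_k/q_k = 5327/365
…
k=9  a_k=2  p_k/q_k = 78825/5401
k=10  a_k=1  p_k/q_k = 115574/7919
k=11  a_k=1  p_k/q_k = 194399/13320
fundamental: x₁=194399, y₁=13320  (since 37790971201 − 213·177422400 = 1)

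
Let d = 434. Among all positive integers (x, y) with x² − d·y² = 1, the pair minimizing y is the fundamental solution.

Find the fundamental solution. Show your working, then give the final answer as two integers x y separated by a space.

d=434: √d = [20; 1,4,1,40] (ℓ=4, even), read p_3/q_3
a_0=20:  p_0=20·1+0=20,  q_0=20·0+1=1
…
a_2=4:  p_2=4·21+20=104,  q_2=4·1+1=5
a_3=1:  p_3=1·104+21=125,  q_3=1·5+1=6
(x₁, y₁) = (125, 6);  125² − 434·6² = 1 ✓

125 6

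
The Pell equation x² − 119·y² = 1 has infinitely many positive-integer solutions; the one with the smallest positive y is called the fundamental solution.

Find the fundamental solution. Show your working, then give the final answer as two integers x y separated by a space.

120 11

d=119: √d = [10; 1,9,1,20] (ℓ=4, even), read p_3/q_3
i=0: a=10 ⇒ p=10, q=1
i=1: a=1 ⇒ p=11, q=1
i=2: a=9 ⇒ p=109, q=10
i=3: a=1 ⇒ p=120, q=11
(x₁, y₁) = (120, 11);  120² − 119·11² = 1 ✓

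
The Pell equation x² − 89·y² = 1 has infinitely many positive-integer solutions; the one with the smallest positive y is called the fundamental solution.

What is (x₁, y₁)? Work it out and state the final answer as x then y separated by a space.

[9; 2,3,3,2,18] for √89; ℓ=5 ⇒ convergent index 9
step 0: (9, 1)  from 9·(1,0) + (0,1)
…
step 3: (217, 23)  from 3·(66,7) + (19,2)
…
step 8: (216991, 23001)  from 3·(66019,6998) + (18934,2007)
step 9: (500001, 53000)  from 2·(216991,23001) + (66019,6998)
fundamental: x₁=500001, y₁=53000  (since 250001000001 − 89·2809000000 = 1)

500001 53000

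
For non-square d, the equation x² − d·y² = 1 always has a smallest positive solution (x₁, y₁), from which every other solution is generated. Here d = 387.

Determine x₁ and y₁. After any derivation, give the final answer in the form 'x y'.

3482 177

d=387: √d = [19; 1,2,19,2,1,38] (ℓ=6, even), read p_5/q_5
a_0=19:  p_0=19·1+0=19,  q_0=19·0+1=1
…
a_2=2:  p_2=2·20+19=59,  q_2=2·1+1=3
a_3=19:  p_3=19·59+20=1141,  q_3=19·3+1=58
a_4=2:  p_4=2·1141+59=2341,  q_4=2·58+3=119
a_5=1:  p_5=1·2341+1141=3482,  q_5=1·119+58=177
(x₁, y₁) = (3482, 177);  3482² − 387·177² = 1 ✓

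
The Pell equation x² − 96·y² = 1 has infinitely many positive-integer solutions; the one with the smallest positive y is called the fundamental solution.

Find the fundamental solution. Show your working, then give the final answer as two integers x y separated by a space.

49 5

[9; 1,3,1,18] for √96; ℓ=4 ⇒ convergent index 3
i=0: a=9 ⇒ p=9, q=1
…
i=2: a=3 ⇒ p=39, q=4
i=3: a=1 ⇒ p=49, q=5
→ (49, 5).  Check: 49²=2401, 96·5²=2400, difference 1.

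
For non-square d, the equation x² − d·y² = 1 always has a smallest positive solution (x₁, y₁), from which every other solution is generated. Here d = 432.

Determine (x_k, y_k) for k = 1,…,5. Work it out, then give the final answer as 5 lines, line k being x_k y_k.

√432 → a₀=20, period (1,3,1,1,1,3,1,40); ℓ=8 even so k=7
i=0: a=20 ⇒ p=20, q=1
…
i=5: a=1 ⇒ p=291, q=14
i=6: a=3 ⇒ p=1060, q=51
i=7: a=1 ⇒ p=1351, q=65
→ (1351, 65).  Check: 1351²=1825201, 432·65²=1825200, difference 1.
k=2:  x_2 = 1351·1351+432·65·65 = 3650401,  y_2 = 1351·65+65·1351 = 175630
k=3:  x_3 = 1351·3650401+432·65·175630 = 9863382151,  y_3 = 1351·175630+65·3650401 = 474552195
k=4:  x_4 = 1351·9863382151+432·65·474552195 = 26650854921601,  y_4 = 1351·474552195+65·9863382151 = 1282239855260
k=5:  x_5 = 1351·26650854921601+432·65·1282239855260 = 72010600134783751,  y_5 = 1351·1282239855260+65·26650854921601 = 3464611614360325

1351 65
3650401 175630
9863382151 474552195
26650854921601 1282239855260
72010600134783751 3464611614360325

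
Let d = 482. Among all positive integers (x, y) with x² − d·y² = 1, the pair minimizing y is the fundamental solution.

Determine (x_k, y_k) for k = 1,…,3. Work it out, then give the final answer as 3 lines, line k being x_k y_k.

√482 → a₀=21, period (1,20,1,42); ℓ=4 even so k=3
step 0: (21, 1)  from 21·(1,0) + (0,1)
step 1: (22, 1)  from 1·(21,1) + (1,0)
step 2: (461, 21)  from 20·(22,1) + (21,1)
step 3: (483, 22)  from 1·(461,21) + (22,1)
fundamental: x₁=483, y₁=22  (since 233289 − 482·484 = 1)
(x_2, y_2) = (483·483 + 482·22·22, 483·22 + 22·483) = (466577, 21252)
(x_3, y_3) = (483·466577 + 482·22·21252, 483·21252 + 22·466577) = (450712899, 20529410)

483 22
466577 21252
450712899 20529410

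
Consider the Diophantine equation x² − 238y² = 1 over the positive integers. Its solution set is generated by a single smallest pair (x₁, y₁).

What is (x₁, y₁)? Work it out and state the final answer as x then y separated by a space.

d=238: √d = [15; 2,2,1,14,1,2,2,30] (ℓ=8, even), read p_7/q_7
k=0  a_k=15  p_k/q_k = 15/1
k=1  a_k=2  p_k/q_k = 31/2
k=2  a_k=2  p_k/q_k = 77/5
k=3  a_k=1  p_k/q_k = 108/7
k=4  a_k=14  p_k/q_k = 1589/103
…
k=6  a_k=2  p_k/q_k = 4983/323
k=7  a_k=2  p_k/q_k = 11663/756
(x₁, y₁) = (11663, 756);  11663² − 238·756² = 1 ✓

11663 756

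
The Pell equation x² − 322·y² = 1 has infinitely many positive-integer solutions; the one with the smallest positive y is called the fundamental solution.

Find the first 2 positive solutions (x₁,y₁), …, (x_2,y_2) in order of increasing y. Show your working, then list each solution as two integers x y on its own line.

323 18
208657 11628

d=322: √d = [17; 1,16,1,34] (ℓ=4, even), read p_3/q_3
step 0: (17, 1)  from 17·(1,0) + (0,1)
step 1: (18, 1)  from 1·(17,1) + (1,0)
step 2: (305, 17)  from 16·(18,1) + (17,1)
step 3: (323, 18)  from 1·(305,17) + (18,1)
fundamental: x₁=323, y₁=18  (since 104329 − 322·324 = 1)
(x_2, y_2) = (323·323 + 322·18·18, 323·18 + 18·323) = (208657, 11628)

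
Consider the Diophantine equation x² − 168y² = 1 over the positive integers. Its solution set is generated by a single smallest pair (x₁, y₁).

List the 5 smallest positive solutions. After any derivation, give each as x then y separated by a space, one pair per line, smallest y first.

[12; 1,24] for √168; ℓ=2 ⇒ convergent index 1
k=0  a_k=12  p_k/q_k = 12/1
k=1  a_k=1  p_k/q_k = 13/1
fundamental: x₁=13, y₁=1  (since 169 − 168·1 = 1)
(13+1√168)^2 = 337 + 26√168
(13+1√168)^3 = 8749 + 675√168
(13+1√168)^4 = 227137 + 17524√168
(13+1√168)^5 = 5896813 + 454949√168

13 1
337 26
8749 675
227137 17524
5896813 454949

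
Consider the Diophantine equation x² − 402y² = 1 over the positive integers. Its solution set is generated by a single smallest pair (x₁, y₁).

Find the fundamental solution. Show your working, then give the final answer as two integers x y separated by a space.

[20; 20,40] for √402; ℓ=2 ⇒ convergent index 1
i=0: a=20 ⇒ p=20, q=1
i=1: a=20 ⇒ p=401, q=20
→ (401, 20).  Check: 401²=160801, 402·20²=160800, difference 1.

401 20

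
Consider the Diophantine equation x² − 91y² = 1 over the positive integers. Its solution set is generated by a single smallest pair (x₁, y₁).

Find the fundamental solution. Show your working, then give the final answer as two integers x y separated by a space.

[9; 1,1,5,1,5,1,1,18] for √91; ℓ=8 ⇒ convergent index 7
a_0=9:  p_0=9·1+0=9,  q_0=9·0+1=1
…
a_2=1:  p_2=1·10+9=19,  q_2=1·1+1=2
…
a_5=5:  p_5=5·124+105=725,  q_5=5·13+11=76
a_6=1:  p_6=1·725+124=849,  q_6=1·76+13=89
a_7=1:  p_7=1·849+725=1574,  q_7=1·89+76=165
→ (1574, 165).  Check: 1574²=2477476, 91·165²=2477475, difference 1.

1574 165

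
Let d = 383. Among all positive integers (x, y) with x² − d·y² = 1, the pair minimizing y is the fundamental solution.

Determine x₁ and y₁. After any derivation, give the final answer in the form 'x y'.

[19; 1,1,3,19,3,1,1,38] for √383; ℓ=8 ⇒ convergent index 7
step 0: (19, 1)  from 19·(1,0) + (0,1)
step 1: (20, 1)  from 1·(19,1) + (1,0)
step 2: (39, 2)  from 1·(20,1) + (19,1)
step 3: (137, 7)  from 3·(39,2) + (20,1)
step 4: (2642, 135)  from 19·(137,7) + (39,2)
step 5: (8063, 412)  from 3·(2642,135) + (137,7)
step 6: (10705, 547)  from 1·(8063,412) + (2642,135)
step 7: (18768, 959)  from 1·(10705,547) + (8063,412)
fundamental: x₁=18768, y₁=959  (since 352237824 − 383·919681 = 1)

18768 959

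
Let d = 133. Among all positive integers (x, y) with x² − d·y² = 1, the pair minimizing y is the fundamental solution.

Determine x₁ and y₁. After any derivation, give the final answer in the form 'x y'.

d=133: √d = [11; 1,1,7,5,1,…,1,1,22] (ℓ=16, even), read p_15/q_15
a_0=11:  p_0=11·1+0=11,  q_0=11·0+1=1
a_1=1:  p_1=1·11+1=12,  q_1=1·1+0=1
a_2=1:  p_2=1·12+11=23,  q_2=1·1+1=2
a_3=7:  p_3=7·23+12=173,  q_3=7·2+1=15
a_4=5:  p_4=5·173+23=888,  q_4=5·15+2=77
a_5=1:  p_5=1·888+173=1061,  q_5=1·77+15=92
a_6=1:  p_6=1·1061+888=1949,  q_6=1·92+77=169
a_7=1:  p_7=1·1949+1061=3010,  q_7=1·169+92=261
a_8=2:  p_8=2·3010+1949=7969,  q_8=2·261+169=691
…
a_10=1:  p_10=1·10979+7969=18948,  q_10=1·952+691=1643
a_11=1:  p_11=1·18948+10979=29927,  q_11=1·1643+952=2595
a_12=5:  p_12=5·29927+18948=168583,  q_12=5·2595+1643=14618
a_13=7:  p_13=7·168583+29927=1210008,  q_13=7·14618+2595=104921
a_14=1:  p_14=1·1210008+168583=1378591,  q_14=1·104921+14618=119539
a_15=1:  p_15=1·1378591+1210008=2588599,  q_15=1·119539+104921=224460
fundamental: x₁=2588599, y₁=224460  (since 6700844782801 − 133·50382291600 = 1)

2588599 224460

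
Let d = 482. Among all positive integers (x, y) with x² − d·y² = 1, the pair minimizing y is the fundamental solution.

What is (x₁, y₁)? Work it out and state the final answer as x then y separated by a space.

[21; 1,20,1,42] for √482; ℓ=4 ⇒ convergent index 3
a_0=21:  p_0=21·1+0=21,  q_0=21·0+1=1
…
a_2=20:  p_2=20·22+21=461,  q_2=20·1+1=21
a_3=1:  p_3=1·461+22=483,  q_3=1·21+1=22
→ (483, 22).  Check: 483²=233289, 482·22²=233288, difference 1.

483 22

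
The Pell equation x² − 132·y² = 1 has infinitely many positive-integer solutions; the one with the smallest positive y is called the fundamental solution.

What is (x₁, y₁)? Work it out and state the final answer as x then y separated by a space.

23 2

d=132: √d = [11; 2,22] (ℓ=2, even), read p_1/q_1
i=0: a=11 ⇒ p=11, q=1
i=1: a=2 ⇒ p=23, q=2
(x₁, y₁) = (23, 2);  23² − 132·2² = 1 ✓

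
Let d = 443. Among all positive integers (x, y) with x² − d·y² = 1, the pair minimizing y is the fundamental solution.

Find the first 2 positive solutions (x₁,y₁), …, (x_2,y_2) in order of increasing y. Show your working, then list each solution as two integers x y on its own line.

√443 = [21; 21,42, …], period ℓ=2 (even) → k=1
i=0: a=21 ⇒ p=21, q=1
i=1: a=21 ⇒ p=442, q=21
→ (442, 21).  Check: 442²=195364, 443·21²=195363, difference 1.
(x_2, y_2) = (442·442 + 443·21·21, 442·21 + 21·442) = (390727, 18564)

442 21
390727 18564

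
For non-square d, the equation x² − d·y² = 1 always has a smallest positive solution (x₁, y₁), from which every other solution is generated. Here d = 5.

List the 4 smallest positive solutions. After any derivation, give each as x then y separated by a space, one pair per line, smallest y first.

√5 → a₀=2, period (4); ℓ=1 odd so k=1
i=0: a=2 ⇒ p=2, q=1
i=1: a=4 ⇒ p=9, q=4
fundamental: x₁=9, y₁=4  (since 81 − 5·16 = 1)
k=2:  x_2 = 9·9+5·4·4 = 161,  y_2 = 9·4+4·9 = 72
k=3:  x_3 = 9·161+5·4·72 = 2889,  y_3 = 9·72+4·161 = 1292
k=4:  x_4 = 9·2889+5·4·1292 = 51841,  y_4 = 9·1292+4·2889 = 23184

9 4
161 72
2889 1292
51841 23184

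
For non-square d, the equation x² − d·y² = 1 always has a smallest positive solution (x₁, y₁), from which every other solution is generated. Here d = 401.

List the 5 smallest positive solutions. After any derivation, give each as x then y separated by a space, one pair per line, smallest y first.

√401 = [20; 40, …], period ℓ=1 (odd) → k=1
a_0=20:  p_0=20·1+0=20,  q_0=20·0+1=1
a_1=40:  p_1=40·20+1=801,  q_1=40·1+0=40
→ (801, 40).  Check: 801²=641601, 401·40²=641600, difference 1.
k=2:  x_2 = 801·801+401·40·40 = 1283201,  y_2 = 801·40+40·801 = 64080
k=3:  x_3 = 801·1283201+401·40·64080 = 2055687201,  y_3 = 801·64080+40·1283201 = 102656120
k=4:  x_4 = 801·2055687201+401·40·102656120 = 3293209612801,  y_4 = 801·102656120+40·2055687201 = 164455040160
k=5:  x_5 = 801·3293209612801+401·40·164455040160 = 5275719744020001,  y_5 = 801·164455040160+40·3293209612801 = 263456871680200

801 40
1283201 64080
2055687201 102656120
3293209612801 164455040160
5275719744020001 263456871680200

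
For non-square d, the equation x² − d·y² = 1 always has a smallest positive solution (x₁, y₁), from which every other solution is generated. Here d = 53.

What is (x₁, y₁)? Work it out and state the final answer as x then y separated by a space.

[7; 3,1,1,3,14] for √53; ℓ=5 ⇒ convergent index 9
k=0  a_k=7  p_k/q_k = 7/1
k=1  a_k=3  p_k/q_k = 22/3
…
k=5  a_k=14  p_k/q_k = 2599/357
k=6  a_k=3  p_k/q_k = 7979/1096
k=7  a_k=1  p_k/q_k = 10578/1453
k=8  a_k=1  p_k/q_k = 18557/2549
k=9  a_k=3  p_k/q_k = 66249/9100
→ (66249, 9100).  Check: 66249²=4388930001, 53·9100²=4388930000, difference 1.

66249 9100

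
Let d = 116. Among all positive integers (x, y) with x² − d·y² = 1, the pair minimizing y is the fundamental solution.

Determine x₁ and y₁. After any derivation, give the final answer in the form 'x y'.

[10; 1,3,2,1,4,1,2,3,1,20] for √116; ℓ=10 ⇒ convergent index 9
k=0  a_k=10  p_k/q_k = 10/1
k=1  a_k=1  p_k/q_k = 11/1
k=2  a_k=3  p_k/q_k = 43/4
k=3  a_k=2  p_k/q_k = 97/9
…
k=7  a_k=2  p_k/q_k = 2251/209
k=8  a_k=3  p_k/q_k = 7550/701
k=9  a_k=1  p_k/q_k = 9801/910
fundamental: x₁=9801, y₁=910  (since 96059601 − 116·828100 = 1)

9801 910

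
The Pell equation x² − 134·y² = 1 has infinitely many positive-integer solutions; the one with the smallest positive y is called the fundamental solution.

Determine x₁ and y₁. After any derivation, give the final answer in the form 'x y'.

145925 12606

√134 = [11; 1,1,2,1,3,…,1,1,22, …], period ℓ=14 (even) → k=13
a_0=11:  p_0=11·1+0=11,  q_0=11·0+1=1
…
a_2=1:  p_2=1·12+11=23,  q_2=1·1+1=2
…
a_6=1:  p_6=1·301+81=382,  q_6=1·26+7=33
…
a_12=1:  p_12=1·61896+22133=84029,  q_12=1·5347+1912=7259
a_13=1:  p_13=1·84029+61896=145925,  q_13=1·7259+5347=12606
→ (145925, 12606).  Check: 145925²=21294105625, 134·12606²=21294105624, difference 1.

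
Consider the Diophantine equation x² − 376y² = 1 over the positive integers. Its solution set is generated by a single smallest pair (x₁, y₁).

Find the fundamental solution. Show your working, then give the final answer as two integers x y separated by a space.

2143295 110532

√376 = [19; 2,1,1,3,1,…,1,2,38, …], period ℓ=16 (even) → k=15
i=0: a=19 ⇒ p=19, q=1
…
i=3: a=1 ⇒ p=97, q=5
…
i=11: a=1 ⇒ p=99455, q=5129
…
i=13: a=1 ⇒ p=468441, q=24158
i=14: a=1 ⇒ p=837427, q=43187
i=15: a=2 ⇒ p=2143295, q=110532
→ (2143295, 110532).  Check: 2143295²=4593713457025, 376·110532²=4593713457024, difference 1.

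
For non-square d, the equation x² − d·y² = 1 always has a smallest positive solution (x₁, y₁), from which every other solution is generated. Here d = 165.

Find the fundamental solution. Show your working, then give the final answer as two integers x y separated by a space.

d=165: √d = [12; 1,5,2,5,1,24] (ℓ=6, even), read p_5/q_5
k=0  a_k=12  p_k/q_k = 12/1
k=1  a_k=1  p_k/q_k = 13/1
k=2  a_k=5  p_k/q_k = 77/6
k=3  a_k=2  p_k/q_k = 167/13
k=4  a_k=5  p_k/q_k = 912/71
k=5  a_k=1  p_k/q_k = 1079/84
→ (1079, 84).  Check: 1079²=1164241, 165·84²=1164240, difference 1.

1079 84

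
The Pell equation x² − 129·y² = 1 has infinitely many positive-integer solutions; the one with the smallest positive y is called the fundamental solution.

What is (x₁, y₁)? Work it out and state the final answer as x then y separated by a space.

√129 = [11; 2,1,3,1,6,1,3,1,2,22, …], period ℓ=10 (even) → k=9
k=0  a_k=11  p_k/q_k = 11/1
…
k=2  a_k=1  p_k/q_k = 34/3
k=3  a_k=3  p_k/q_k = 125/11
…
k=6  a_k=1  p_k/q_k = 1238/109
…
k=8  a_k=1  p_k/q_k = 6031/531
k=9  a_k=2  p_k/q_k = 16855/1484
fundamental: x₁=16855, y₁=1484  (since 284091025 − 129·2202256 = 1)

16855 1484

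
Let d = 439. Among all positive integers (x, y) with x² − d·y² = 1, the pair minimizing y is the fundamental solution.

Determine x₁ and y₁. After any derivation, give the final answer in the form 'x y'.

440 21

d=439: √d = [20; 1,19,1,40] (ℓ=4, even), read p_3/q_3
i=0: a=20 ⇒ p=20, q=1
i=1: a=1 ⇒ p=21, q=1
i=2: a=19 ⇒ p=419, q=20
i=3: a=1 ⇒ p=440, q=21
fundamental: x₁=440, y₁=21  (since 193600 − 439·441 = 1)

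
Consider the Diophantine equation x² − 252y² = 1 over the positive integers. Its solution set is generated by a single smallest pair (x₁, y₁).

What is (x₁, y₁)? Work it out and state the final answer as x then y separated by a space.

127 8

√252 = [15; 1,6,1,30, …], period ℓ=4 (even) → k=3
k=0  a_k=15  p_k/q_k = 15/1
k=1  a_k=1  p_k/q_k = 16/1
k=2  a_k=6  p_k/q_k = 111/7
k=3  a_k=1  p_k/q_k = 127/8
(x₁, y₁) = (127, 8);  127² − 252·8² = 1 ✓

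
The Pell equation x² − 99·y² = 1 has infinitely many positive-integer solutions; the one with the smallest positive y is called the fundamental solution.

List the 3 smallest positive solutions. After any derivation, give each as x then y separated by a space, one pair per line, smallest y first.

10 1
199 20
3970 399

√99 = [9; 1,18, …], period ℓ=2 (even) → k=1
i=0: a=9 ⇒ p=9, q=1
i=1: a=1 ⇒ p=10, q=1
(x₁, y₁) = (10, 1);  10² − 99·1² = 1 ✓
(x_2, y_2) = (10·10 + 99·1·1, 10·1 + 1·10) = (199, 20)
(x_3, y_3) = (10·199 + 99·1·20, 10·20 + 1·199) = (3970, 399)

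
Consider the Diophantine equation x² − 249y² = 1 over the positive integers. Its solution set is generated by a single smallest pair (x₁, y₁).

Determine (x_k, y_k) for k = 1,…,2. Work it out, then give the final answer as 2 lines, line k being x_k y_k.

d=249: √d = [15; 1,3,1,1,5,…,3,1,30] (ℓ=16, even), read p_15/q_15
a_0=15:  p_0=15·1+0=15,  q_0=15·0+1=1
…
a_4=1:  p_4=1·79+63=142,  q_4=1·5+4=9
…
a_8=10:  p_8=10·3582+931=36751,  q_8=10·227+59=2329
a_9=3:  p_9=3·36751+3582=113835,  q_9=3·2329+227=7214
a_10=1:  p_10=1·113835+36751=150586,  q_10=1·7214+2329=9543
a_11=5:  p_11=5·150586+113835=866765,  q_11=5·9543+7214=54929
a_12=1:  p_12=1·866765+150586=1017351,  q_12=1·54929+9543=64472
…
a_14=3:  p_14=3·1884116+1017351=6669699,  q_14=3·119401+64472=422675
a_15=1:  p_15=1·6669699+1884116=8553815,  q_15=1·422675+119401=542076
(x₁, y₁) = (8553815, 542076);  8553815² − 249·542076² = 1 ✓
k=2:  x_2 = 8553815·8553815+249·542076·542076 = 146335502108449,  y_2 = 8553815·542076+542076·8553815 = 9273635639880

8553815 542076
146335502108449 9273635639880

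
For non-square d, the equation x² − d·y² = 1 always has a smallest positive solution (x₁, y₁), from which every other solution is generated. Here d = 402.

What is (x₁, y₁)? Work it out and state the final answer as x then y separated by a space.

d=402: √d = [20; 20,40] (ℓ=2, even), read p_1/q_1
i=0: a=20 ⇒ p=20, q=1
i=1: a=20 ⇒ p=401, q=20
fundamental: x₁=401, y₁=20  (since 160801 − 402·400 = 1)

401 20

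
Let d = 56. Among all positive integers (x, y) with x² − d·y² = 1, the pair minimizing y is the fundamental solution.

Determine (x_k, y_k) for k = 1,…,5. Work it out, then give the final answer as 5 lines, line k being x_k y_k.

[7; 2,14] for √56; ℓ=2 ⇒ convergent index 1
a_0=7:  p_0=7·1+0=7,  q_0=7·0+1=1
a_1=2:  p_1=2·7+1=15,  q_1=2·1+0=2
→ (15, 2).  Check: 15²=225, 56·2²=224, difference 1.
k=2:  x_2 = 15·15+56·2·2 = 449,  y_2 = 15·2+2·15 = 60
k=3:  x_3 = 15·449+56·2·60 = 13455,  y_3 = 15·60+2·449 = 1798
k=4:  x_4 = 15·13455+56·2·1798 = 403201,  y_4 = 15·1798+2·13455 = 53880
k=5:  x_5 = 15·403201+56·2·53880 = 12082575,  y_5 = 15·53880+2·403201 = 1614602

15 2
449 60
13455 1798
403201 53880
12082575 1614602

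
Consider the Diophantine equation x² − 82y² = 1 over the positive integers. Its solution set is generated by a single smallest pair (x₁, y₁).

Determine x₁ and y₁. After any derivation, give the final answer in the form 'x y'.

163 18

[9; 18] for √82; ℓ=1 ⇒ convergent index 1
i=0: a=9 ⇒ p=9, q=1
i=1: a=18 ⇒ p=163, q=18
→ (163, 18).  Check: 163²=26569, 82·18²=26568, difference 1.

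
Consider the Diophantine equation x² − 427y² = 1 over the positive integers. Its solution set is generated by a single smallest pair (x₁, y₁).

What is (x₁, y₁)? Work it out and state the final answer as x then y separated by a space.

√427 → a₀=20, period (1,1,1,40); ℓ=4 even so k=3
k=0  a_k=20  p_k/q_k = 20/1
…
k=2  a_k=1  p_k/q_k = 41/2
k=3  a_k=1  p_k/q_k = 62/3
(x₁, y₁) = (62, 3);  62² − 427·3² = 1 ✓

62 3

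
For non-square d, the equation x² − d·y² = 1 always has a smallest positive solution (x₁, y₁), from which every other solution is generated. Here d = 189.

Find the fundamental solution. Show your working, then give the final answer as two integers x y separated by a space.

55 4

[13; 1,2,1,26] for √189; ℓ=4 ⇒ convergent index 3
i=0: a=13 ⇒ p=13, q=1
i=1: a=1 ⇒ p=14, q=1
i=2: a=2 ⇒ p=41, q=3
i=3: a=1 ⇒ p=55, q=4
→ (55, 4).  Check: 55²=3025, 189·4²=3024, difference 1.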